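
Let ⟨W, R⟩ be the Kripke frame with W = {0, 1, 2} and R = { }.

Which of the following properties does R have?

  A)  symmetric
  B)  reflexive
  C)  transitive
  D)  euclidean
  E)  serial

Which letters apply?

(A) symmetric: every R-edge is matched by its reverse.
(B) not reflexive: not 0 R 0.
(C) transitive: R is closed under composition.
(D) euclidean: any two R-successors of the same world are R-related.
(E) not serial: 0 has no R-successor.

A, C, D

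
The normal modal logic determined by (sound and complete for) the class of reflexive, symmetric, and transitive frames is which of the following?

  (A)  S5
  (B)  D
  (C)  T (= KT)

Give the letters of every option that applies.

(A) S5 is determined by exactly this class.
(B) D is determined by the class of serial frames.
(C) T (= KT) is determined by the class of reflexive frames.

A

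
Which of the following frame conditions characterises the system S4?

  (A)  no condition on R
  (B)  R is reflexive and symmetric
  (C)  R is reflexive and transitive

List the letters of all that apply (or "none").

(A) this class determines K, not S4.
(B) this class determines B (= KTB), not S4.
(C) S4 is sound and complete for exactly this class.

C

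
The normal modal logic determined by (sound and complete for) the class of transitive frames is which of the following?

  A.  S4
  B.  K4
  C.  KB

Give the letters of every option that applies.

B

(A) S4 is determined by the class of reflexive and transitive frames.
(B) K4 is determined by exactly this class.
(C) KB is determined by the class of symmetric frames.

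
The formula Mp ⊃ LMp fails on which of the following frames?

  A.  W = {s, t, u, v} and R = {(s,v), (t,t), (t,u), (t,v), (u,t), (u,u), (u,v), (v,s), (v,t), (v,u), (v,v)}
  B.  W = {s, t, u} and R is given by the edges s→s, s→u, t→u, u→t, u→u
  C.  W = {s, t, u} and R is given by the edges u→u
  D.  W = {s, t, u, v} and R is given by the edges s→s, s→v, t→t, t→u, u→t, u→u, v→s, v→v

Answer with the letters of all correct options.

The schema Mp ⊃ LMp is axiom 5; it is valid on a frame iff R is euclidean.
(A) R is not euclidean (v R s and v R t but not s R t), so the schema fails here.
(B) R is not euclidean (s R u and s R s but not u R s), so the schema fails here.
(C) R is euclidean (any two R-successors of the same world are R-related), so the schema is valid here.
(D) R is euclidean (any two R-successors of the same world are R-related), so the schema is valid here.

A, B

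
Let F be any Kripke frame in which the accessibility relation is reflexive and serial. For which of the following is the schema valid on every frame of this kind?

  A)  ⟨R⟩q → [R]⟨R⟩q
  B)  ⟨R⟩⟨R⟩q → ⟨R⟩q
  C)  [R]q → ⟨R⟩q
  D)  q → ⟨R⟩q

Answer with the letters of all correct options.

C, D

(A) ⟨R⟩q → [R]⟨R⟩q is axiom 5; it is valid on a frame exactly when R is euclidean. Such an R need not be euclidean, so not valid.
(B) ⟨R⟩⟨R⟩q → ⟨R⟩q is the dual of axiom 4, which corresponds to transitivity. Such an R need not be transitive — not valid.
(C) [R]q → ⟨R⟩q is axiom D; it is valid on a frame exactly when R is serial. Every such R is serial, so valid.
(D) the dual of axiom T: valid iff R is reflexive. Every such R is reflexive — valid.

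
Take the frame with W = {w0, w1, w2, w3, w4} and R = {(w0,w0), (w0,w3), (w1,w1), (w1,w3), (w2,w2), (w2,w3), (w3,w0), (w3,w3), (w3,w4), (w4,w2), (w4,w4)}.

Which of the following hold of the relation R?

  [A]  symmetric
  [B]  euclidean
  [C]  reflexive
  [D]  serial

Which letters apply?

C, D

(A) not symmetric: w1 R w3 but not w3 R w1.
(B) not euclidean: w1 R w3 and w1 R w1 but not w3 R w1.
(C) reflexive: each world relates to itself.
(D) serial: every world has an R-successor.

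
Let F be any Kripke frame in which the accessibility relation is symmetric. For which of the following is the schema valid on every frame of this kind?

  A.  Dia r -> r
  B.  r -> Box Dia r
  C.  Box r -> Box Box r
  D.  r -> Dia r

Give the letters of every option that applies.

B

(A) Dia r -> r is valid only on frames where every R-edge is a self-loop. Such an R need not be a subset of the identity — not valid.
(B) r -> Box Dia r is axiom B; it is valid on a frame exactly when R is symmetric. Every such R is symmetric, so valid.
(C) Box r -> Box Box r is axiom 4; it is valid on a frame exactly when R is transitive. Such an R need not be transitive, so not valid.
(D) r -> Dia r is the dual of axiom T; it is valid on a frame exactly when R is reflexive. Such an R need not be reflexive, so not valid.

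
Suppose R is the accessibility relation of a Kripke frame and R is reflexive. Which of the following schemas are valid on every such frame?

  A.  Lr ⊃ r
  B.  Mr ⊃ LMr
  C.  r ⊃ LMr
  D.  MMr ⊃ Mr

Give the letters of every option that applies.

A reflexive relation is serial.
(A) axiom T: valid iff R is reflexive. Every such R is reflexive — valid.
(B) Mr ⊃ LMr is axiom 5; it is valid on a frame exactly when R is euclidean. Such an R need not be euclidean, so not valid.
(C) axiom B: valid iff R is symmetric. Such an R need not be symmetric — not valid.
(D) the dual of axiom 4: valid iff R is transitive. Such an R need not be transitive — not valid.

A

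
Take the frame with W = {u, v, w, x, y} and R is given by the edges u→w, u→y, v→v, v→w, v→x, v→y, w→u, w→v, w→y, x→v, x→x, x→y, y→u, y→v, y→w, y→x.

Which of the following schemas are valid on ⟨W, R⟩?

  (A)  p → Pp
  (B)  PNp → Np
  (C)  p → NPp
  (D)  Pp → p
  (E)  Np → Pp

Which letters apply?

C, E

R is not reflexive: not u R u.
R is symmetric: every R-edge is matched by its reverse.
R is not euclidean: v R w and v R x but not w R x.
R is serial: every world has an R-successor.
R is not a subset of the identity: u R w with u ≠ w.
(A) the dual of axiom T: valid iff R is reflexive. R is not reflexive — not valid.
(B) the dual of axiom 5: valid iff R is euclidean. R is not euclidean — not valid.
(C) axiom B: valid iff R is symmetric. R is symmetric — valid.
(D) Pp → p is the converse of T; it holds exactly when R ⊆ identity. Here R ⊄ identity — not valid.
(E) axiom D: valid iff R is serial. R is serial — valid.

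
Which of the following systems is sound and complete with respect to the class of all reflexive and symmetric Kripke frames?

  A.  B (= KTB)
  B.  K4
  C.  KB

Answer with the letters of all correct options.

(A) B (= KTB) is determined by exactly this class.
(B) K4 is determined by the class of transitive frames.
(C) KB is determined by the class of symmetric frames.

A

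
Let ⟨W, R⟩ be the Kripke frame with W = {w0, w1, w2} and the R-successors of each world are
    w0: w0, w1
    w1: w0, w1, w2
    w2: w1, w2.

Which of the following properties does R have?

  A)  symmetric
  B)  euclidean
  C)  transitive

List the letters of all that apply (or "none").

A

(A) symmetric: every R-edge is matched by its reverse.
(B) not euclidean: w1 R w0 and w1 R w2 but not w0 R w2.
(C) not transitive: w0 R w1 and w1 R w2 but not w0 R w2.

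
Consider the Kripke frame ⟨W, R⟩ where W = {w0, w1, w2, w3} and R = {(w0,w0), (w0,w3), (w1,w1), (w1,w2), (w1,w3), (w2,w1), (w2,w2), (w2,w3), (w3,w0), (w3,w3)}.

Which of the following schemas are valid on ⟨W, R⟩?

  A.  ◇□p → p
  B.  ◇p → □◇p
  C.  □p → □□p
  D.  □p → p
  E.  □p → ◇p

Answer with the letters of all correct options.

R is reflexive: each world relates to itself.
R is not symmetric: w1 R w3 but not w3 R w1.
R is not transitive: w1 R w3 and w3 R w0 but not w1 R w0.
R is not euclidean: w1 R w3 and w1 R w1 but not w3 R w1.
R is serial: every world has an R-successor.
(A) the dual of axiom B: valid iff R is symmetric. R is not symmetric — not valid.
(B) axiom 5: valid iff R is euclidean. R is not euclidean — not valid.
(C) □p → □□p (axiom 4) characterises the transitive frames. R is not transitive — not valid.
(D) axiom T: valid iff R is reflexive. R is reflexive — valid.
(E) □p → ◇p is axiom D, which corresponds to seriality. R is serial — valid.

D, E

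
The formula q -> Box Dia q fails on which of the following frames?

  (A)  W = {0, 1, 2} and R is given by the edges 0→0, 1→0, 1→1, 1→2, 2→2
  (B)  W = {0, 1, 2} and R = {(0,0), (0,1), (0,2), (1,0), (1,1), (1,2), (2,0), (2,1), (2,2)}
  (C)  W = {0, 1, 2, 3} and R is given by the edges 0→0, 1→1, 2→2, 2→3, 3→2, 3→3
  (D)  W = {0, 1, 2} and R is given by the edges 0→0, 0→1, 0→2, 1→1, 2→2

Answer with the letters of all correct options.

A, D

The schema q -> Box Dia q is axiom B; it is valid on a frame iff R is symmetric.
(A) R is not symmetric (1 R 0 but not 0 R 1), so the schema fails here.
(B) R is symmetric (every R-edge is matched by its reverse), so the schema is valid here.
(C) R is symmetric (every R-edge is matched by its reverse), so the schema is valid here.
(D) R is not symmetric (0 R 1 but not 1 R 0), so the schema fails here.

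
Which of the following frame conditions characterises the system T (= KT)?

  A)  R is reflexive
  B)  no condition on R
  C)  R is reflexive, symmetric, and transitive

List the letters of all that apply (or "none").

A

(A) T (= KT) is sound and complete for exactly this class.
(B) this class determines K, not T (= KT).
(C) this class determines S5, not T (= KT).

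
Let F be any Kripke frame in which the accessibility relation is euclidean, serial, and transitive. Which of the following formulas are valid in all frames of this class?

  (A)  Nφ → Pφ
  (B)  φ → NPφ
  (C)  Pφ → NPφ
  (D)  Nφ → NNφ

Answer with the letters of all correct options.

A, C, D

(A) axiom D: valid iff R is serial. Every such R is serial — valid.
(B) φ → NPφ is axiom B, which corresponds to symmetry. Such an R need not be symmetric — not valid.
(C) Pφ → NPφ is axiom 5; it is valid on a frame exactly when R is euclidean. Every such R is euclidean, so valid.
(D) Nφ → NNφ (axiom 4) characterises the transitive frames. Every such R is transitive — valid.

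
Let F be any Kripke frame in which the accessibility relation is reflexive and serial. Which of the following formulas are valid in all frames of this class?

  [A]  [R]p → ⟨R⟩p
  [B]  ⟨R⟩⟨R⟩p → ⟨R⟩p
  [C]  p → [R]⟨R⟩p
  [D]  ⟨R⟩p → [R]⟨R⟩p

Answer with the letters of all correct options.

(A) [R]p → ⟨R⟩p is axiom D, which corresponds to seriality. Every such R is serial — valid.
(B) ⟨R⟩⟨R⟩p → ⟨R⟩p is the dual of axiom 4; it is valid on a frame exactly when R is transitive. Such an R need not be transitive, so not valid.
(C) p → [R]⟨R⟩p (axiom B) characterises the symmetric frames. Such an R need not be symmetric — not valid.
(D) ⟨R⟩p → [R]⟨R⟩p is axiom 5; it is valid on a frame exactly when R is euclidean. Such an R need not be euclidean, so not valid.

A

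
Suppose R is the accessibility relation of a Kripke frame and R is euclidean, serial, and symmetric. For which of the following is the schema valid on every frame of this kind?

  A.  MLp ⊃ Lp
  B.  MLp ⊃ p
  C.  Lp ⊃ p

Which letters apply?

A, B, C

Serial, symmetric and euclidean together give transitive (from symmetry + euclidean) and then reflexive; the relation is an equivalence.
(A) MLp ⊃ Lp is the dual of axiom 5; it is valid on a frame exactly when R is euclidean. Every such R is euclidean, so valid.
(B) the dual of axiom B: valid iff R is symmetric. Every such R is symmetric — valid.
(C) Lp ⊃ p is axiom T, which corresponds to reflexivity. Every such R is reflexive — valid.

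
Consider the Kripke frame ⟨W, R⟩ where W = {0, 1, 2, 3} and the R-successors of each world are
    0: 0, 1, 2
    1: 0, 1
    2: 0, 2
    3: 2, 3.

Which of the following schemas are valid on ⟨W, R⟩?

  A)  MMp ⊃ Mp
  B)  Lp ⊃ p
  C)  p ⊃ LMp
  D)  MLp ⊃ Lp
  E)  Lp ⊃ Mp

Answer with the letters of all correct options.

B, E

R is reflexive: each world relates to itself.
R is not symmetric: 3 R 2 but not 2 R 3.
R is not transitive: 1 R 0 and 0 R 2 but not 1 R 2.
R is not euclidean: 0 R 1 and 0 R 2 but not 1 R 2.
R is serial: every world has an R-successor.
(A) the dual of axiom 4: valid iff R is transitive. R is not transitive — not valid.
(B) Lp ⊃ p is axiom T, which corresponds to reflexivity. R is reflexive — valid.
(C) p ⊃ LMp (axiom B) characterises the symmetric frames. R is not symmetric — not valid.
(D) the dual of axiom 5: valid iff R is euclidean. R is not euclidean — not valid.
(E) Lp ⊃ Mp is axiom D, which corresponds to seriality. R is serial — valid.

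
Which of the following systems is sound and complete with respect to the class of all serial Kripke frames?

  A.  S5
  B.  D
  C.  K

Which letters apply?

B

(A) S5 is determined by the class of reflexive, symmetric, and transitive frames.
(B) D is determined by exactly this class.
(C) K is determined by the class of arbitrary frames.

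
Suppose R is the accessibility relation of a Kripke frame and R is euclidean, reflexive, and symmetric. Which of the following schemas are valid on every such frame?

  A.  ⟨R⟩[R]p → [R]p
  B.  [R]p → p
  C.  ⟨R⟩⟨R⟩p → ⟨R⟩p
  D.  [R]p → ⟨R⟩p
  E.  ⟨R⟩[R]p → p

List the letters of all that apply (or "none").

A relation that is euclidean, reflexive, and symmetric is also serial and transitive.
(A) the dual of axiom 5: valid iff R is euclidean. Every such R is euclidean — valid.
(B) [R]p → p (axiom T) characterises the reflexive frames. Every such R is reflexive — valid.
(C) ⟨R⟩⟨R⟩p → ⟨R⟩p (the dual of axiom 4) characterises the transitive frames. Every such R is transitive — valid.
(D) [R]p → ⟨R⟩p (axiom D) characterises the serial frames. Every such R is serial — valid.
(E) ⟨R⟩[R]p → p is the dual of axiom B, which corresponds to symmetry. Every such R is symmetric — valid.

A, B, C, D, E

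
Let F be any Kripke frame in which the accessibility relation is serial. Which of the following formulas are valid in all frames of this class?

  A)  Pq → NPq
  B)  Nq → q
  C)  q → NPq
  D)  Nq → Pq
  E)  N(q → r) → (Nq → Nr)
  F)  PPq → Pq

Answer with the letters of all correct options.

D, E

(A) Pq → NPq is axiom 5, which corresponds to the euclidean property. Such an R need not be euclidean — not valid.
(B) axiom T: valid iff R is reflexive. Such an R need not be reflexive — not valid.
(C) axiom B: valid iff R is symmetric. Such an R need not be symmetric — not valid.
(D) Nq → Pq (axiom D) characterises the serial frames. Every such R is serial — valid.
(E) this is just K, valid on every normal frame.
(F) PPq → Pq is the dual of axiom 4; it is valid on a frame exactly when R is transitive. Such an R need not be transitive, so not valid.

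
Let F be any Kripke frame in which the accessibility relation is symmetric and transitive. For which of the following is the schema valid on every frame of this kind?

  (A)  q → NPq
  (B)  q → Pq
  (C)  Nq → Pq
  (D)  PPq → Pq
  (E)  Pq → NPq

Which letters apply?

A, D, E

A symmetric transitive relation is euclidean (uRv and uRw give vRu by symmetry, then vRw by transitivity).
(A) q → NPq (axiom B) characterises the symmetric frames. Every such R is symmetric — valid.
(B) q → Pq is the dual of axiom T; it is valid on a frame exactly when R is reflexive. Such an R need not be reflexive, so not valid.
(C) axiom D: valid iff R is serial. Such an R need not be serial — not valid.
(D) the dual of axiom 4: valid iff R is transitive. Every such R is transitive — valid.
(E) Pq → NPq (axiom 5) characterises the euclidean frames. Every such R is euclidean — valid.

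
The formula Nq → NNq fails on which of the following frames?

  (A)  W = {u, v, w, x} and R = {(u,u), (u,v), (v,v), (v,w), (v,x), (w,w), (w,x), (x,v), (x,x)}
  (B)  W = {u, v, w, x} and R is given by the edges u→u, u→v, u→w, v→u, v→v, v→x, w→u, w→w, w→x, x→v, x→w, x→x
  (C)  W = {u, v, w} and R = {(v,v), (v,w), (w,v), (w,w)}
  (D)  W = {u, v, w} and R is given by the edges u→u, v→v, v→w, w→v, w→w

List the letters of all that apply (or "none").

The schema Nq → NNq is axiom 4; it is valid on a frame iff R is transitive.
(A) R is not transitive (u R v and v R w but not u R w), so the schema fails here.
(B) R is not transitive (u R v and v R x but not u R x), so the schema fails here.
(C) R is transitive (R is closed under composition), so the schema is valid here.
(D) R is transitive (R is closed under composition), so the schema is valid here.

A, B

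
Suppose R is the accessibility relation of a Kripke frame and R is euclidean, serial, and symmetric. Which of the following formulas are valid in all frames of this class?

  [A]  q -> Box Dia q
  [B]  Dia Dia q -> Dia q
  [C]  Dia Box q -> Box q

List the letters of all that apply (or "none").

A, B, C

Serial, symmetric and euclidean together give transitive (from symmetry + euclidean) and then reflexive; the relation is an equivalence.
(A) q -> Box Dia q is axiom B; it is valid on a frame exactly when R is symmetric. Every such R is symmetric, so valid.
(B) the dual of axiom 4: valid iff R is transitive. Every such R is transitive — valid.
(C) the dual of axiom 5: valid iff R is euclidean. Every such R is euclidean — valid.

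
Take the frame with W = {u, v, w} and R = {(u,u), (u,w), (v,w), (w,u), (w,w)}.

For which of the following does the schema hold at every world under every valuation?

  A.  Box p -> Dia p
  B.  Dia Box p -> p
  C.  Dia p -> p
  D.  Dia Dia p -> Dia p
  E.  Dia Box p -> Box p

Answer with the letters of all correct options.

R is not symmetric: v R w but not w R v.
R is not transitive: v R w and w R u but not v R u.
R is euclidean: any two R-successors of the same world are R-related.
R is serial: every world has an R-successor.
R is not a subset of the identity: u R w with u ≠ w.
(A) Box p -> Dia p (axiom D) characterises the serial frames. R is serial — valid.
(B) Dia Box p -> p is the dual of axiom B; it is valid on a frame exactly when R is symmetric. R is not symmetric, so not valid.
(C) Dia p -> p (the converse of T) corresponds to R being a subset of the identity. Here R ⊄ identity, so not valid.
(D) the dual of axiom 4: valid iff R is transitive. R is not transitive — not valid.
(E) Dia Box p -> Box p is the dual of axiom 5; it is valid on a frame exactly when R is euclidean. R is euclidean, so valid.

A, E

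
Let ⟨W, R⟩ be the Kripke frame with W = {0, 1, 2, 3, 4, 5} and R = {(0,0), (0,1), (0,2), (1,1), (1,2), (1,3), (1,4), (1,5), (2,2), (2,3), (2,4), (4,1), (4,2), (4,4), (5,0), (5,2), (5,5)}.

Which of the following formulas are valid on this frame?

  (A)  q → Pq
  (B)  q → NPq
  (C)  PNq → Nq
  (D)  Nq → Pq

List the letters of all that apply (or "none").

R is not reflexive: not 3 R 3.
R is not symmetric: 0 R 1 but not 1 R 0.
R is not euclidean: 0 R 1 and 0 R 0 but not 1 R 0.
R is not serial: 3 has no R-successor.
(A) q → Pq (the dual of axiom T) characterises the reflexive frames. R is not reflexive — not valid.
(B) q → NPq is axiom B; it is valid on a frame exactly when R is symmetric. R is not symmetric, so not valid.
(C) PNq → Nq is the dual of axiom 5, which corresponds to the euclidean property. R is not euclidean — not valid.
(D) Nq → Pq is axiom D, which corresponds to seriality. R is not serial — not valid.

none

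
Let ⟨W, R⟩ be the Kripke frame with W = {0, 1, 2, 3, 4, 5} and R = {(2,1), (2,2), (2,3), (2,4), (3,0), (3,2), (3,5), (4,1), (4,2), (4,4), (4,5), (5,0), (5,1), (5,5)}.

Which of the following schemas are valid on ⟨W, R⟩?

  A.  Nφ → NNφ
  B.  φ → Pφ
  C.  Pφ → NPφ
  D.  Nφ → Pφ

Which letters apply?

R is not reflexive: not 0 R 0.
R is not transitive: 2 R 3 and 3 R 0 but not 2 R 0.
R is not euclidean: 2 R 1 and 2 R 2 but not 1 R 2.
R is not serial: 0 has no R-successor.
(A) Nφ → NNφ is axiom 4, which corresponds to transitivity. R is not transitive — not valid.
(B) φ → Pφ (the dual of axiom T) characterises the reflexive frames. R is not reflexive — not valid.
(C) axiom 5: valid iff R is euclidean. R is not euclidean — not valid.
(D) Nφ → Pφ is axiom D; it is valid on a frame exactly when R is serial. R is not serial, so not valid.

none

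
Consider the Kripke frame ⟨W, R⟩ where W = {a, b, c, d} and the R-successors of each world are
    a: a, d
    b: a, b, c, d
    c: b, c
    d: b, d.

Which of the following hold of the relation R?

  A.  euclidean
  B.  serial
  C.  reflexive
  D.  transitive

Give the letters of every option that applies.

B, C

(A) not euclidean: a R d and a R a but not d R a.
(B) serial: every world has an R-successor.
(C) reflexive: each world relates to itself.
(D) not transitive: a R d and d R b but not a R b.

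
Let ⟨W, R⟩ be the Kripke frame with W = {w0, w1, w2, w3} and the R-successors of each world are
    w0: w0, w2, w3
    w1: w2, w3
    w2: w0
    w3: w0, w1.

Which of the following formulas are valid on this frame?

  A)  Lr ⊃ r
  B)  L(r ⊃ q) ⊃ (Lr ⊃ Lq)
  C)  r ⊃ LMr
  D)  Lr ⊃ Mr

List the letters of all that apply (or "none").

B, D

R is not reflexive: not w1 R w1.
R is not symmetric: w1 R w2 but not w2 R w1.
R is serial: every world has an R-successor.
(A) Lr ⊃ r is axiom T; it is valid on a frame exactly when R is reflexive. R is not reflexive, so not valid.
(B) L(r ⊃ q) ⊃ (Lr ⊃ Lq) is axiom K, valid on every Kripke frame — valid.
(C) r ⊃ LMr is axiom B; it is valid on a frame exactly when R is symmetric. R is not symmetric, so not valid.
(D) Lr ⊃ Mr (axiom D) characterises the serial frames. R is serial — valid.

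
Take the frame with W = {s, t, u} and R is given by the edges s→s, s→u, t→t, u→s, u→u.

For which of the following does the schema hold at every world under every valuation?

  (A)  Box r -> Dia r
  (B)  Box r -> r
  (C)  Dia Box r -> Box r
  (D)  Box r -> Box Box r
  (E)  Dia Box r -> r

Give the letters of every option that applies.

R is reflexive: each world relates to itself.
R is symmetric: every R-edge is matched by its reverse.
R is transitive: R is closed under composition.
R is euclidean: any two R-successors of the same world are R-related.
R is serial: every world has an R-successor.
(A) axiom D: valid iff R is serial. R is serial — valid.
(B) Box r -> r is axiom T; it is valid on a frame exactly when R is reflexive. R is reflexive, so valid.
(C) Dia Box r -> Box r (the dual of axiom 5) characterises the euclidean frames. R is euclidean — valid.
(D) Box r -> Box Box r (axiom 4) characterises the transitive frames. R is transitive — valid.
(E) Dia Box r -> r is the dual of axiom B; it is valid on a frame exactly when R is symmetric. R is symmetric, so valid.

A, B, C, D, E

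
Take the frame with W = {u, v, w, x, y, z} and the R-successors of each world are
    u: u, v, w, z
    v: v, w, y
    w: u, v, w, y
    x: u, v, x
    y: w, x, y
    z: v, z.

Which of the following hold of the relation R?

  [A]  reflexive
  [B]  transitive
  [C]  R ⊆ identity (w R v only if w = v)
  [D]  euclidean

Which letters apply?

(A) reflexive: each world relates to itself.
(B) not transitive: u R v and v R y but not u R y.
(C) not ⊆ identity: u R v with u ≠ v.
(D) not euclidean: u R v and u R u but not v R u.

A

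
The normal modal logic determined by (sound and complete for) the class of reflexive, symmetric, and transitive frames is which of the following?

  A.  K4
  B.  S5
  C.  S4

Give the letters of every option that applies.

(A) K4 is determined by the class of transitive frames.
(B) S5 is determined by exactly this class.
(C) S4 is determined by the class of reflexive and transitive frames.

B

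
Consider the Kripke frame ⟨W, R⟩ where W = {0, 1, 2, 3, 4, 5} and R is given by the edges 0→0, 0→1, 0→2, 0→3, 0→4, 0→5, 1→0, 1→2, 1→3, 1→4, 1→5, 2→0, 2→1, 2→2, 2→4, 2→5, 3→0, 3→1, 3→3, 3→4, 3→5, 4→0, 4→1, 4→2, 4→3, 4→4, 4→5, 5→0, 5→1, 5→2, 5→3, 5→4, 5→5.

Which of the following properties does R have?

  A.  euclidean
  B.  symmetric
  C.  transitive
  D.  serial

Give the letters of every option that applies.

(A) not euclidean: 0 R 2 and 0 R 3 but not 2 R 3.
(B) symmetric: every R-edge is matched by its reverse.
(C) not transitive: 1 R 0 and 0 R 1 but not 1 R 1.
(D) serial: every world has an R-successor.

B, D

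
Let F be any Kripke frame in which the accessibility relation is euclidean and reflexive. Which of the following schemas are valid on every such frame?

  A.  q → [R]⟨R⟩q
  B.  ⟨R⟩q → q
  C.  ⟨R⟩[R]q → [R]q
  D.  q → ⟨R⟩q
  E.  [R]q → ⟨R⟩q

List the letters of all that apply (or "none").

A reflexive euclidean relation is also symmetric (from wRw and wRv the euclidean condition gives vRw) and hence transitive; it is an equivalence relation.
(A) q → [R]⟨R⟩q is axiom B, which corresponds to symmetry. Every such R is symmetric — valid.
(B) ⟨R⟩q → q is valid only on frames where every R-edge is a self-loop. Such an R need not be a subset of the identity — not valid.
(C) ⟨R⟩[R]q → [R]q (the dual of axiom 5) characterises the euclidean frames. Every such R is euclidean — valid.
(D) the dual of axiom T: valid iff R is reflexive. Every such R is reflexive — valid.
(E) [R]q → ⟨R⟩q is axiom D; it is valid on a frame exactly when R is serial. Every such R is serial, so valid.

A, C, D, E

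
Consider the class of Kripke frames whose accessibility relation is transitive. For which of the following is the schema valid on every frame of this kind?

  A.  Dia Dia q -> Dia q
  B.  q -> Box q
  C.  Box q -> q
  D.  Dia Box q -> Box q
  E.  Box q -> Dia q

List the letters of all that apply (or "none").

A

(A) Dia Dia q -> Dia q is the dual of axiom 4; it is valid on a frame exactly when R is transitive. Every such R is transitive, so valid.
(B) q -> Box q is equivalent to ◇p→p; it holds exactly when R ⊆ identity. Such an R need not be a subset of the identity — not valid.
(C) Box q -> q is axiom T; it is valid on a frame exactly when R is reflexive. Such an R need not be reflexive, so not valid.
(D) Dia Box q -> Box q is the dual of axiom 5; it is valid on a frame exactly when R is euclidean. Such an R need not be euclidean, so not valid.
(E) Box q -> Dia q (axiom D) characterises the serial frames. Such an R need not be serial — not valid.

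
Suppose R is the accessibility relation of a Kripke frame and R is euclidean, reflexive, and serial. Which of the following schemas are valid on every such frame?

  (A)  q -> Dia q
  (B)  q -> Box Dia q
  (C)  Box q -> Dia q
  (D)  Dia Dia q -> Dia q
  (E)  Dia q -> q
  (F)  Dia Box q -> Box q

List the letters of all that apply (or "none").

A relation that is euclidean, reflexive, and serial is also symmetric and transitive.
(A) q -> Dia q is the dual of axiom T, which corresponds to reflexivity. Every such R is reflexive — valid.
(B) axiom B: valid iff R is symmetric. Every such R is symmetric — valid.
(C) Box q -> Dia q (axiom D) characterises the serial frames. Every such R is serial — valid.
(D) Dia Dia q -> Dia q (the dual of axiom 4) characterises the transitive frames. Every such R is transitive — valid.
(E) Dia q -> q is the converse of T; it holds exactly when R ⊆ identity. Such an R need not be a subset of the identity — not valid.
(F) Dia Box q -> Box q is the dual of axiom 5; it is valid on a frame exactly when R is euclidean. Every such R is euclidean, so valid.

A, B, C, D, F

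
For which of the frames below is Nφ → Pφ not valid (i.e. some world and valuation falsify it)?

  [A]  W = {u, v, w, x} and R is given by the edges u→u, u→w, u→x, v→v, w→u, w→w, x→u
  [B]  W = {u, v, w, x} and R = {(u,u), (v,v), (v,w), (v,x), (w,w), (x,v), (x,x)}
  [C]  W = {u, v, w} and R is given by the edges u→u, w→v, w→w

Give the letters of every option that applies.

C

The schema Nφ → Pφ is axiom D; it is valid on a frame iff R is serial.
(A) R is serial (every world has an R-successor), so the schema is valid here.
(B) R is serial (every world has an R-successor), so the schema is valid here.
(C) R is not serial (v has no R-successor), so the schema fails here.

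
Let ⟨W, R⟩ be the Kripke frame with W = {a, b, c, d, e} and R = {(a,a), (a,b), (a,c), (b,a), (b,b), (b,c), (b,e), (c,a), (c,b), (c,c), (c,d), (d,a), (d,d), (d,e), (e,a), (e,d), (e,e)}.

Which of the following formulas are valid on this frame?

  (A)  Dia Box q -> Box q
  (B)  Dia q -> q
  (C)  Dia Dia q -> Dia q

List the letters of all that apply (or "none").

R is not transitive: a R b and b R e but not a R e.
R is not euclidean: b R a and b R e but not a R e.
R is not a subset of the identity: a R b with a ≠ b.
(A) Dia Box q -> Box q is the dual of axiom 5; it is valid on a frame exactly when R is euclidean. R is not euclidean, so not valid.
(B) Dia q -> q is the converse of T; it holds exactly when R ⊆ identity. Here R ⊄ identity — not valid.
(C) Dia Dia q -> Dia q is the dual of axiom 4; it is valid on a frame exactly when R is transitive. R is not transitive, so not valid.

none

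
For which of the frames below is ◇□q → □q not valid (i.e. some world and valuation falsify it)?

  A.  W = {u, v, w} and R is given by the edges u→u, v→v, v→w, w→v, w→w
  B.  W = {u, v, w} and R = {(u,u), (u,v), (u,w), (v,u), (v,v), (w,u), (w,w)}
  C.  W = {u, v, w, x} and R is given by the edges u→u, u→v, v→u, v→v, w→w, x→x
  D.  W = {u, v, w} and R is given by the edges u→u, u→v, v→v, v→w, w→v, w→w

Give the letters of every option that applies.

B, D

The schema ◇□q → □q is the dual of axiom 5; it is valid on a frame iff R is euclidean.
(A) R is euclidean (any two R-successors of the same world are R-related), so the schema is valid here.
(B) R is not euclidean (u R v and u R w but not v R w), so the schema fails here.
(C) R is euclidean (any two R-successors of the same world are R-related), so the schema is valid here.
(D) R is not euclidean (u R v and u R u but not v R u), so the schema fails here.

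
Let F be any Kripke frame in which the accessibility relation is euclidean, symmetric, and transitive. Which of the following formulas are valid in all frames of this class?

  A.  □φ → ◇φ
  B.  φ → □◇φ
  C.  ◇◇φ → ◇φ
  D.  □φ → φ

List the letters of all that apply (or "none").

(A) □φ → ◇φ is axiom D, which corresponds to seriality. Such an R need not be serial — not valid.
(B) axiom B: valid iff R is symmetric. Every such R is symmetric — valid.
(C) ◇◇φ → ◇φ (the dual of axiom 4) characterises the transitive frames. Every such R is transitive — valid.
(D) □φ → φ is axiom T, which corresponds to reflexivity. Such an R need not be reflexive — not valid.

B, C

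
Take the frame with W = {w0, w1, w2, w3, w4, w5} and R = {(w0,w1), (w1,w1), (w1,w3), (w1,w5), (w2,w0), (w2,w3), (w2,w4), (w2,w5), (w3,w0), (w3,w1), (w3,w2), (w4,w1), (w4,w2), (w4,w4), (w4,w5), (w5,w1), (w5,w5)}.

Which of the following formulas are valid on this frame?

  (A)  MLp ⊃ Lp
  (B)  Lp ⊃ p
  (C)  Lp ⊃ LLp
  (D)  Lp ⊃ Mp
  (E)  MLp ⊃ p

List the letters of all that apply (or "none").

R is not reflexive: not w0 R w0.
R is not symmetric: w0 R w1 but not w1 R w0.
R is not transitive: w0 R w1 and w1 R w3 but not w0 R w3.
R is not euclidean: w1 R w3 and w1 R w5 but not w3 R w5.
R is serial: every world has an R-successor.
(A) MLp ⊃ Lp is the dual of axiom 5; it is valid on a frame exactly when R is euclidean. R is not euclidean, so not valid.
(B) Lp ⊃ p is axiom T; it is valid on a frame exactly when R is reflexive. R is not reflexive, so not valid.
(C) Lp ⊃ LLp is axiom 4, which corresponds to transitivity. R is not transitive — not valid.
(D) axiom D: valid iff R is serial. R is serial — valid.
(E) MLp ⊃ p is the dual of axiom B; it is valid on a frame exactly when R is symmetric. R is not symmetric, so not valid.

D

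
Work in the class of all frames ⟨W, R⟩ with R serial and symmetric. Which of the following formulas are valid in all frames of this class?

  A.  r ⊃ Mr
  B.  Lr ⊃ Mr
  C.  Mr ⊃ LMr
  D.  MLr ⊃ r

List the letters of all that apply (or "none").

(A) r ⊃ Mr (the dual of axiom T) characterises the reflexive frames. Such an R need not be reflexive — not valid.
(B) Lr ⊃ Mr is axiom D, which corresponds to seriality. Every such R is serial — valid.
(C) Mr ⊃ LMr (axiom 5) characterises the euclidean frames. Such an R need not be euclidean — not valid.
(D) MLr ⊃ r (the dual of axiom B) characterises the symmetric frames. Every such R is symmetric — valid.

B, D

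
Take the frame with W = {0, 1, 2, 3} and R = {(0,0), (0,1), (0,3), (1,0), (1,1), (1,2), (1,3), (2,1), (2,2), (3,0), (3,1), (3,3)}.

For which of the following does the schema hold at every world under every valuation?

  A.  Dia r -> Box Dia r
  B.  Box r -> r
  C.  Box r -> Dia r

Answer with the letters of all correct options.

R is reflexive: each world relates to itself.
R is not euclidean: 1 R 0 and 1 R 2 but not 0 R 2.
R is serial: every world has an R-successor.
(A) Dia r -> Box Dia r is axiom 5, which corresponds to the euclidean property. R is not euclidean — not valid.
(B) Box r -> r is axiom T, which corresponds to reflexivity. R is reflexive — valid.
(C) Box r -> Dia r is axiom D; it is valid on a frame exactly when R is serial. R is serial, so valid.

B, C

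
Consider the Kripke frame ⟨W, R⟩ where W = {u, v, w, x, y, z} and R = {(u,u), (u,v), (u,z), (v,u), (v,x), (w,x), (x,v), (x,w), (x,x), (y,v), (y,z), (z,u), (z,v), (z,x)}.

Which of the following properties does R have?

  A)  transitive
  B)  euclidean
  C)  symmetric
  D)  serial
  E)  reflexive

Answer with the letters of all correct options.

(A) not transitive: u R v and v R x but not u R x.
(B) not euclidean: u R v and u R z but not v R z.
(C) not symmetric: y R v but not v R y.
(D) serial: every world has an R-successor.
(E) not reflexive: not v R v.

D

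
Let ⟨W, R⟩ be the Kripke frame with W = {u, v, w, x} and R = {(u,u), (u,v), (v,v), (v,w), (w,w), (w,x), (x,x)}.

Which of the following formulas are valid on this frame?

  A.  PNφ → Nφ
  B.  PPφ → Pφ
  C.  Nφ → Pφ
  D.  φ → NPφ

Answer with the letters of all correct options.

C

R is not symmetric: u R v but not v R u.
R is not transitive: u R v and v R w but not u R w.
R is not euclidean: u R v and u R u but not v R u.
R is serial: every world has an R-successor.
(A) PNφ → Nφ (the dual of axiom 5) characterises the euclidean frames. R is not euclidean — not valid.
(B) PPφ → Pφ (the dual of axiom 4) characterises the transitive frames. R is not transitive — not valid.
(C) Nφ → Pφ is axiom D, which corresponds to seriality. R is serial — valid.
(D) φ → NPφ (axiom B) characterises the symmetric frames. R is not symmetric — not valid.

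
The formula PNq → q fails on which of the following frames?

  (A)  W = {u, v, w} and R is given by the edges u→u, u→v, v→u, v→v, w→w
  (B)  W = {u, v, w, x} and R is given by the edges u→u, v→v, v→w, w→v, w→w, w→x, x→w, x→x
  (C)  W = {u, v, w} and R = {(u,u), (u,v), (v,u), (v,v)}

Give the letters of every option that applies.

The schema PNq → q is the dual of axiom B; it is valid on a frame iff R is symmetric.
(A) R is symmetric (every R-edge is matched by its reverse), so the schema is valid here.
(B) R is symmetric (every R-edge is matched by its reverse), so the schema is valid here.
(C) R is symmetric (every R-edge is matched by its reverse), so the schema is valid here.

none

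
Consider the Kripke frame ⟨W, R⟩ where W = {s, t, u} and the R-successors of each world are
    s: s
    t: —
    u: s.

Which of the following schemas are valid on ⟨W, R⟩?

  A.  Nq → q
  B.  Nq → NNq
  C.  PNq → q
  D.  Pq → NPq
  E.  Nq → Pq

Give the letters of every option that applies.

B, D

R is not reflexive: not t R t.
R is not symmetric: u R s but not s R u.
R is transitive: R is closed under composition.
R is euclidean: any two R-successors of the same world are R-related.
R is not serial: t has no R-successor.
(A) Nq → q (axiom T) characterises the reflexive frames. R is not reflexive — not valid.
(B) Nq → NNq is axiom 4; it is valid on a frame exactly when R is transitive. R is transitive, so valid.
(C) the dual of axiom B: valid iff R is symmetric. R is not symmetric — not valid.
(D) Pq → NPq is axiom 5; it is valid on a frame exactly when R is euclidean. R is euclidean, so valid.
(E) Nq → Pq (axiom D) characterises the serial frames. R is not serial — not valid.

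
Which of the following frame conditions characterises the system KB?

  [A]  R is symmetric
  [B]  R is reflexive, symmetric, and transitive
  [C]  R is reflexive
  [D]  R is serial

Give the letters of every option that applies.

A

(A) KB is sound and complete for exactly this class.
(B) this class determines S5, not KB.
(C) this class determines T (= KT), not KB.
(D) this class determines D, not KB.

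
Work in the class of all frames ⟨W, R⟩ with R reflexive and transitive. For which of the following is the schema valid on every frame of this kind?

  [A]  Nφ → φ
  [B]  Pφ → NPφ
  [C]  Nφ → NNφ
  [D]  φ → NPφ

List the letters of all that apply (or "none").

Reflexive relations are serial.
(A) Nφ → φ (axiom T) characterises the reflexive frames. Every such R is reflexive — valid.
(B) Pφ → NPφ (axiom 5) characterises the euclidean frames. Such an R need not be euclidean — not valid.
(C) Nφ → NNφ is axiom 4, which corresponds to transitivity. Every such R is transitive — valid.
(D) φ → NPφ is axiom B, which corresponds to symmetry. Such an R need not be symmetric — not valid.

A, C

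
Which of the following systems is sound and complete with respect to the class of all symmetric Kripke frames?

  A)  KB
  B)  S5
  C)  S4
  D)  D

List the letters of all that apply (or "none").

A

(A) KB is determined by exactly this class.
(B) S5 is determined by the class of reflexive, symmetric, and transitive frames.
(C) S4 is determined by the class of reflexive and transitive frames.
(D) D is determined by the class of serial frames.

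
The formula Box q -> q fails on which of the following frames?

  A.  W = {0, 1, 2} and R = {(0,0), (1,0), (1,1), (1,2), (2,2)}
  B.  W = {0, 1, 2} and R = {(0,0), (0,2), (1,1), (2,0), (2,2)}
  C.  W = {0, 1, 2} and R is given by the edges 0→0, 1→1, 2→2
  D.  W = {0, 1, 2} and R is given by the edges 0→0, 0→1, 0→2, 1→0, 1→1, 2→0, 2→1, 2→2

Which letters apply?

none

The schema Box q -> q is axiom T; it is valid on a frame iff R is reflexive.
(A) R is reflexive (each world relates to itself), so the schema is valid here.
(B) R is reflexive (each world relates to itself), so the schema is valid here.
(C) R is reflexive (each world relates to itself), so the schema is valid here.
(D) R is reflexive (each world relates to itself), so the schema is valid here.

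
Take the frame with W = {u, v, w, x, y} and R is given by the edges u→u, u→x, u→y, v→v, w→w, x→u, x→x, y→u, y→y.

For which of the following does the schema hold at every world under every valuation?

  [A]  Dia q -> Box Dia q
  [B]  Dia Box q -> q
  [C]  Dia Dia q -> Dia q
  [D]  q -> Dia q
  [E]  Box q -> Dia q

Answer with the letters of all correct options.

R is reflexive: each world relates to itself.
R is symmetric: every R-edge is matched by its reverse.
R is not transitive: x R u and u R y but not x R y.
R is not euclidean: u R x and u R y but not x R y.
R is serial: every world has an R-successor.
(A) Dia q -> Box Dia q is axiom 5, which corresponds to the euclidean property. R is not euclidean — not valid.
(B) Dia Box q -> q is the dual of axiom B, which corresponds to symmetry. R is symmetric — valid.
(C) Dia Dia q -> Dia q is the dual of axiom 4; it is valid on a frame exactly when R is transitive. R is not transitive, so not valid.
(D) the dual of axiom T: valid iff R is reflexive. R is reflexive — valid.
(E) Box q -> Dia q is axiom D, which corresponds to seriality. R is serial — valid.

B, D, E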